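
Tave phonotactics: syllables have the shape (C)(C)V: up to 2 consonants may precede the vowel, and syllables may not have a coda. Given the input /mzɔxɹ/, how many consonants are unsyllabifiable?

Syllabifying with onset maximization leaves /x/, /ɹ/ stranded (no codas are permitted; onsets may contain at most 2 consonants).

2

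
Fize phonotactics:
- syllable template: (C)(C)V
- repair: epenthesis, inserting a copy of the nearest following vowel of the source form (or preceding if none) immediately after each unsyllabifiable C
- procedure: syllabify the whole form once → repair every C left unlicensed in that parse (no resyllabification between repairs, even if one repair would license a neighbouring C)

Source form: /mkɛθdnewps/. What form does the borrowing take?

The consonants /θ/, /w/, /p/, /s/ cannot be parsed into a legal (C)(C)V syllable (no codas are permitted; onsets may contain at most 2 consonants).
Each unlicensed consonant becomes the onset of a new syllable: /θ/ → /θe/, /w/ → /we/, /p/ → /pe/, /s/ → /se/.

mkɛθednewepese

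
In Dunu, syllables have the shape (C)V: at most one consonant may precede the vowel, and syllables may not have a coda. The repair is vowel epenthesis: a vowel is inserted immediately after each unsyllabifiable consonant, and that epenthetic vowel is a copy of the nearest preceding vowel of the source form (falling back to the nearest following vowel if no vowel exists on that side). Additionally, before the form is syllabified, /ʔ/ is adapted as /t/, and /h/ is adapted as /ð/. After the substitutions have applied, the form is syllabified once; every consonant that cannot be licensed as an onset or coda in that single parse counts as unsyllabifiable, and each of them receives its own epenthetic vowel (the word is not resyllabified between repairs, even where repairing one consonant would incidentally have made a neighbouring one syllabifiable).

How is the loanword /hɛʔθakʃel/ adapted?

Substitution: /h/ → /ð/, /ʔ/ → /t/, giving /ðɛtθakʃel/.
The consonants /t/, /k/, /l/ cannot be parsed into a legal (C)V syllable (no codas are permitted; onsets are limited to one consonant).
Each unlicensed consonant becomes the onset of a new syllable: /t/ → /tɛ/, /k/ → /ka/, /l/ → /le/.

ðɛtɛθakaʃele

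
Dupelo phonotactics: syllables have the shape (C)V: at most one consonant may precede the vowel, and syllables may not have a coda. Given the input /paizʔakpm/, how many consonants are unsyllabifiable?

The consonants /z/, /k/, /p/, /m/ cannot be parsed into a legal (C)V syllable (no codas are permitted; onsets are limited to one consonant).

4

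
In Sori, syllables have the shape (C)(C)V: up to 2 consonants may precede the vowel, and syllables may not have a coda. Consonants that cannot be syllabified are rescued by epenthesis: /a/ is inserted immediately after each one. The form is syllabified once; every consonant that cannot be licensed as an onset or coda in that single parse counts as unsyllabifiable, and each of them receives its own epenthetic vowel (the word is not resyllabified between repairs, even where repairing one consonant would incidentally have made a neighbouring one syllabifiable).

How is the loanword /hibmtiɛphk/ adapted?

hibamtiɛpahaka

Syllabifying with onset maximization leaves /b/, /p/, /h/, /k/ stranded (no codas are permitted; onsets may contain at most 2 consonants).
Each unlicensed consonant becomes the onset of a new syllable: /b/ → /ba/, /p/ → /pa/, /h/ → /ha/, /k/ → /ka/.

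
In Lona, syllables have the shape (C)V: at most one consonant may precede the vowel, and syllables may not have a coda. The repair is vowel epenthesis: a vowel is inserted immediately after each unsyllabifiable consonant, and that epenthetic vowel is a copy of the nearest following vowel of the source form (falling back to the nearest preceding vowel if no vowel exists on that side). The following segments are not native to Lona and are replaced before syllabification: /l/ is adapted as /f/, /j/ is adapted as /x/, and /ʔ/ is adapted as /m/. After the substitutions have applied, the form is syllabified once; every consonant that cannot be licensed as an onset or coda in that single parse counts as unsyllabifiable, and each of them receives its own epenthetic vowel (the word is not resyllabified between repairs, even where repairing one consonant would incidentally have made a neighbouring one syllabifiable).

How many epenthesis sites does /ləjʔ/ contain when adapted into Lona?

2

After substitution the input is /fəxm/.
The unsyllabifiable consonants are /x/, /m/; each receives one epenthetic vowel.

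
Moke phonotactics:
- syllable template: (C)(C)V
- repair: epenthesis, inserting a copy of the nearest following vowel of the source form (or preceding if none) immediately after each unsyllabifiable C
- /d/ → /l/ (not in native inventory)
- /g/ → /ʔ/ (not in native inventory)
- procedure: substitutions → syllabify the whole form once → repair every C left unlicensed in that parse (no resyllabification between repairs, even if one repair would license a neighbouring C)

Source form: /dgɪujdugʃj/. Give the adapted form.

lʔɪujluʔuʃuju

Substitution: /d/ → /l/, /g/ → /ʔ/, giving /lʔɪujluʔʃj/.
Under (C)(C)V, the unsyllabifiable consonants are /ʔ/, /ʃ/, /j/ (no codas are permitted; onsets may contain at most 2 consonants).
Inserting the epenthetic vowel yields /ʔ/ → /ʔu/, /ʃ/ → /ʃu/, /j/ → /ju/.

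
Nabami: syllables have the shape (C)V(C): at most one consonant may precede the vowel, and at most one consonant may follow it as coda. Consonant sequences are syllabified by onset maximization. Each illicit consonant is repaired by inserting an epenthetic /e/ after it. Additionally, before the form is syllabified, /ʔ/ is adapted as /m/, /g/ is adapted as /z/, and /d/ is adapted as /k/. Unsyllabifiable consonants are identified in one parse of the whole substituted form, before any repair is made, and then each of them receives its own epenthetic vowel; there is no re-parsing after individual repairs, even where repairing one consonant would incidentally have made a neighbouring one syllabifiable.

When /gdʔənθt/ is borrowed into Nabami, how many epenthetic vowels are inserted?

4

After substitution the input is /zkmənθt/.
The unsyllabifiable consonants are /z/, /k/, /θ/, /t/; each receives one epenthetic vowel.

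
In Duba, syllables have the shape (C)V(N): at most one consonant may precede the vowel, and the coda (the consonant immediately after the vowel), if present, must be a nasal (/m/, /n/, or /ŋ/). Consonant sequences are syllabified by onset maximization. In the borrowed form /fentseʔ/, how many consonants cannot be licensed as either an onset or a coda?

2

Under (C)V(N), the unsyllabifiable consonants are /t/, /ʔ/ (only a nasal (/m/, /n/, or /ŋ/) is licensed in coda position; onsets are limited to one consonant).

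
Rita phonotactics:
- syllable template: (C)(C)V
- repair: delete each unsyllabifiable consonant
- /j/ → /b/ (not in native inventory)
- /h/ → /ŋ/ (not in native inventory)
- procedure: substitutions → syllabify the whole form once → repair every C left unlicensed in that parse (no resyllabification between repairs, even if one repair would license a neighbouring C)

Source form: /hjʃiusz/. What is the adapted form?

Substitution: /h/ → /ŋ/, /j/ → /b/, giving /ŋbʃiusz/.
The consonants /ŋ/, /s/, /z/ cannot be parsed into a legal (C)(C)V syllable (no codas are permitted; onsets may contain at most 2 consonants).
Deletion applies to /ŋ/, /s/, /z/.

bʃiu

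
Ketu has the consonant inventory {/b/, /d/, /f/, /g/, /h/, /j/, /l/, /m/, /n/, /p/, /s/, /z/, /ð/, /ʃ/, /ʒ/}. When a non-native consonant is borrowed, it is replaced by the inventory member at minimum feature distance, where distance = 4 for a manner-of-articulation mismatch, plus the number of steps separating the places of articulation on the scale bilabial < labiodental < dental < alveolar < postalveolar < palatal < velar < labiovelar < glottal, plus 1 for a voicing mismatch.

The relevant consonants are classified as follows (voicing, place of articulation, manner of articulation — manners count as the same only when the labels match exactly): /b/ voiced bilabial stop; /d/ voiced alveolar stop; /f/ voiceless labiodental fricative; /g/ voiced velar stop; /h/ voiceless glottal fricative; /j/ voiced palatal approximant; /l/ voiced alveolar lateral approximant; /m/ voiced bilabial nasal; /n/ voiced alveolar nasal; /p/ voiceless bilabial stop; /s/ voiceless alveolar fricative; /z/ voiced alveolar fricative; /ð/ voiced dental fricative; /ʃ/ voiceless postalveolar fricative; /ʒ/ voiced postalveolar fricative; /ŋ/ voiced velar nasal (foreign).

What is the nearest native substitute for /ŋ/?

n

/n/ is closest: same manner (nasal), place distance 3 (velar→alveolar), same voicing; total 3. Next closest is /g/ at distance 4.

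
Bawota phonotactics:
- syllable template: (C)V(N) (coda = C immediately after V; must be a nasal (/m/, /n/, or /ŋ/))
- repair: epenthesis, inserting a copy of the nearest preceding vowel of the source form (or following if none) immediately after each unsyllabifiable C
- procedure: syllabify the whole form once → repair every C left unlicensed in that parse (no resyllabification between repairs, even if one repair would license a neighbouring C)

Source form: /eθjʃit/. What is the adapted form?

eθejeʃiti

The consonants /θ/, /j/, /t/ cannot be parsed into a legal (C)V(N) syllable (only a nasal (/m/, /n/, or /ŋ/) is licensed in coda position; onsets are limited to one consonant).
Each unlicensed consonant becomes the onset of a new syllable: /θ/ → /θe/, /j/ → /je/, /t/ → /ti/.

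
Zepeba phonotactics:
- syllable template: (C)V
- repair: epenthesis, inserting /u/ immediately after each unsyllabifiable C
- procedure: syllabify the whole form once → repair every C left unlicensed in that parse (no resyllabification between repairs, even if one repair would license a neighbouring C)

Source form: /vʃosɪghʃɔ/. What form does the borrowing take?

vuʃosɪguhuʃɔ

The consonants /v/, /g/, /h/ cannot be parsed into a legal (C)V syllable (no codas are permitted; onsets are limited to one consonant).
Inserting the epenthetic vowel yields /v/ → /vu/, /g/ → /gu/, /h/ → /hu/.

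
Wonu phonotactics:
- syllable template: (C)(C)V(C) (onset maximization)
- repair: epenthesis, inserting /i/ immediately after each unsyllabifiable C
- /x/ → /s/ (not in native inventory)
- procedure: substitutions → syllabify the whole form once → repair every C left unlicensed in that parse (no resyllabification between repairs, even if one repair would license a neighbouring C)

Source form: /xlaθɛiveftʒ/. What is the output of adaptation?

slaθɛiveftiʒi

Substitution: /x/ → /s/, giving /slaθɛiveftʒ/.
The consonants /t/, /ʒ/ cannot be parsed into a legal (C)(C)V(C) syllable (at most one coda consonant is licensed; onsets may contain at most 2 consonants).
Epenthesis after each stranded consonant: /t/ → /ti/, /ʒ/ → /ʒi/.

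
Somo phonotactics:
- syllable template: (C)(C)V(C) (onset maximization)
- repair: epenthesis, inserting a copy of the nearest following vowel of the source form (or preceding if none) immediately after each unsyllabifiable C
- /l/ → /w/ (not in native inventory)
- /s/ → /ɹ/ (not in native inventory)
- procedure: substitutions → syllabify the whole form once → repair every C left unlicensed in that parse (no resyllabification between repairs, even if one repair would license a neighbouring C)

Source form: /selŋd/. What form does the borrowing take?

Substitution: /s/ → /ɹ/, /l/ → /w/, giving /ɹewŋd/.
The consonants /ŋ/, /d/ cannot be parsed into a legal (C)(C)V(C) syllable (at most one coda consonant is licensed; onsets may contain at most 2 consonants).
Each unlicensed consonant becomes the onset of a new syllable: /ŋ/ → /ŋe/, /d/ → /de/.

ɹewŋede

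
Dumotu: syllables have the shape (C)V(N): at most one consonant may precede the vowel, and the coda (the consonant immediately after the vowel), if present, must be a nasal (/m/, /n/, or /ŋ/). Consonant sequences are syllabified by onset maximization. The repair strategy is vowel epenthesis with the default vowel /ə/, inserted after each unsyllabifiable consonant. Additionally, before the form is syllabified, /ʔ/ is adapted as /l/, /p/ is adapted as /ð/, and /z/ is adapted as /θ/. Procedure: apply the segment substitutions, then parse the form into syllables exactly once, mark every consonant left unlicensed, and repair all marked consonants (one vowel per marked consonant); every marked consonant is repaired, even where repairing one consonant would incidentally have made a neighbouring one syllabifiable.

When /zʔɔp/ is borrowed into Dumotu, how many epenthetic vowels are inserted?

2

After substitution the input is /θlɔð/.
The unsyllabifiable consonants are /θ/, /ð/; each receives one epenthetic vowel.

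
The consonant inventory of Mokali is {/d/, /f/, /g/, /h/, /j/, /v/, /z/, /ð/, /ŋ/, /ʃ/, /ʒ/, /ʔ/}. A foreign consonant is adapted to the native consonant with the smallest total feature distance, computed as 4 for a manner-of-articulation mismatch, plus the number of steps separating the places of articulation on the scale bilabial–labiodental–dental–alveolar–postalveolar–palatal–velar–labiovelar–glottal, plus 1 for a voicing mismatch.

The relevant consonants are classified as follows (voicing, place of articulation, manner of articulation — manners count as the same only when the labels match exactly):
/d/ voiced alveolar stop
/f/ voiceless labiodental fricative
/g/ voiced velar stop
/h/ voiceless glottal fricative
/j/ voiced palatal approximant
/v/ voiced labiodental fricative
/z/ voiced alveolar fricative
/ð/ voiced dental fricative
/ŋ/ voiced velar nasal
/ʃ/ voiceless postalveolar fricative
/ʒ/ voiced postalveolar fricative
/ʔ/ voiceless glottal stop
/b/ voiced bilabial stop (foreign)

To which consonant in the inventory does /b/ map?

/d/ is closest: same manner (stop), place distance 3 (bilabial→alveolar), same voicing; total 3. Next closest is /v/ at distance 5.

d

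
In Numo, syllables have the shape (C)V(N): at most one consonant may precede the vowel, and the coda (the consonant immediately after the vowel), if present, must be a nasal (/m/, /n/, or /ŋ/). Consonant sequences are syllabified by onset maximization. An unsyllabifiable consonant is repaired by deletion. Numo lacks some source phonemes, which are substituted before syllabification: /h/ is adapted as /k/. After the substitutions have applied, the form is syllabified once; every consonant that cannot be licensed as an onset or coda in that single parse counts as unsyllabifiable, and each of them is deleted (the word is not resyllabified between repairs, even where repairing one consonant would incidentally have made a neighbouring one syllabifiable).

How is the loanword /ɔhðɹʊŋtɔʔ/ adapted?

Substitution: /h/ → /k/, giving /ɔkðɹʊŋtɔʔ/.
Syllabifying with onset maximization leaves /k/, /ð/, /ʔ/ stranded (only a nasal (/m/, /n/, or /ŋ/) is licensed in coda position; onsets are limited to one consonant).
Each unlicensed consonant is deleted: /k/, /ð/, /ʔ/.

ɔɹʊŋtɔ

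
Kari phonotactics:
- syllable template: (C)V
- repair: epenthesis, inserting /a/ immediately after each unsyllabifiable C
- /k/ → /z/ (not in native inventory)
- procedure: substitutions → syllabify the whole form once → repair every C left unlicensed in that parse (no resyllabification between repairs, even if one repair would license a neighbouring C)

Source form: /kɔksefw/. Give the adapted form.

zɔzasefawa

Substitution: /k/ → /z/, giving /zɔzsefw/.
The consonants /z/, /f/, /w/ cannot be parsed into a legal (C)V syllable (no codas are permitted; onsets are limited to one consonant).
Each unlicensed consonant becomes the onset of a new syllable: /z/ → /za/, /f/ → /fa/, /w/ → /wa/.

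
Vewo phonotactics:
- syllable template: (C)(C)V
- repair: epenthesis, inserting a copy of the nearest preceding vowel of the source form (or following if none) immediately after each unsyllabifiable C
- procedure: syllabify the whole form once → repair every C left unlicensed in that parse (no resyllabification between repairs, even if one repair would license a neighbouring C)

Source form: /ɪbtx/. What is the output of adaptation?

ɪbɪtɪxɪ

Under (C)(C)V, the unsyllabifiable consonants are /b/, /t/, /x/ (no codas are permitted; onsets may contain at most 2 consonants).
Inserting the epenthetic vowel yields /b/ → /bɪ/, /t/ → /tɪ/, /x/ → /xɪ/.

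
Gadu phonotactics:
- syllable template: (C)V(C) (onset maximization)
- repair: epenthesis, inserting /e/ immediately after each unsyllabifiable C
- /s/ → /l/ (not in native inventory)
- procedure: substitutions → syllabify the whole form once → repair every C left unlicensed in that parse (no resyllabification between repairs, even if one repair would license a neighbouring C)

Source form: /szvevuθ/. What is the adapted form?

Substitution: /s/ → /l/, giving /lzvevuθ/.
Under (C)V(C), the unsyllabifiable consonants are /l/, /z/ (at most one coda consonant is licensed; onsets are limited to one consonant).
Each unlicensed consonant becomes the onset of a new syllable: /l/ → /le/, /z/ → /ze/.

lezevevuθ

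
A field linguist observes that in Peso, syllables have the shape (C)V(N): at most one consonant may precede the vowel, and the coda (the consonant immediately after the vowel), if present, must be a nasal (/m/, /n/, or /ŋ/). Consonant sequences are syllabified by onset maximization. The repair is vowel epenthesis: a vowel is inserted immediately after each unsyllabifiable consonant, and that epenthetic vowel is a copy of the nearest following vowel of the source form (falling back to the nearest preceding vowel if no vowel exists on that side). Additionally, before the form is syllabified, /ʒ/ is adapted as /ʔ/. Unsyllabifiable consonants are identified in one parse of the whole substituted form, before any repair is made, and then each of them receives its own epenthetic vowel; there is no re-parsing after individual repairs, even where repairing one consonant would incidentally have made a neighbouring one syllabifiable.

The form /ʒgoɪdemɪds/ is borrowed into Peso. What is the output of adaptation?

Substitution: /ʒ/ → /ʔ/, giving /ʔgoɪdemɪds/.
Under (C)V(N), the unsyllabifiable consonants are /ʔ/, /d/, /s/ (only a nasal (/m/, /n/, or /ŋ/) is licensed in coda position; onsets are limited to one consonant).
Each unlicensed consonant becomes the onset of a new syllable: /ʔ/ → /ʔo/, /d/ → /dɪ/, /s/ → /sɪ/.

ʔogoɪdemɪdɪsɪ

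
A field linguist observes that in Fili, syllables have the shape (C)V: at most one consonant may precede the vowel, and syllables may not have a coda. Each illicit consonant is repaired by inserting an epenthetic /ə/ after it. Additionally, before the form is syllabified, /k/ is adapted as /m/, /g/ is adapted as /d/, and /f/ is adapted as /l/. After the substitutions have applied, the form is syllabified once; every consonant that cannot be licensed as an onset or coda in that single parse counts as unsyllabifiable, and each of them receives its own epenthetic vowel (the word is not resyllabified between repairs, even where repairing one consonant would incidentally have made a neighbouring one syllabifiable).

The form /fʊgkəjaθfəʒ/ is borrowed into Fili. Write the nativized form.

Substitution: /f/ → /l/, /g/ → /d/, /k/ → /m/, giving /lʊdməjaθləʒ/.
Under (C)V, the unsyllabifiable consonants are /d/, /θ/, /ʒ/ (no codas are permitted; onsets are limited to one consonant).
Epenthesis after each stranded consonant: /d/ → /də/, /θ/ → /θə/, /ʒ/ → /ʒə/.

lʊdəməjaθələʒə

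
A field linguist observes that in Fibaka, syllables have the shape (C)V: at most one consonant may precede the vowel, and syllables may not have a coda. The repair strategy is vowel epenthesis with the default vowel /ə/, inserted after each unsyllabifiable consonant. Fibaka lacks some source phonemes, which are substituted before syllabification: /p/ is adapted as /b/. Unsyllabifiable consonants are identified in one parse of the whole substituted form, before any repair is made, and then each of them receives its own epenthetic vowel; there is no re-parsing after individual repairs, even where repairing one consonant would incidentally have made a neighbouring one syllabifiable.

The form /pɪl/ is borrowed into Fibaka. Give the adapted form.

bɪlə

Substitution: /p/ → /b/, giving /bɪl/.
The consonants /l/ cannot be parsed into a legal (C)V syllable (no codas are permitted; onsets are limited to one consonant).
Inserting the epenthetic vowel yields /l/ → /lə/.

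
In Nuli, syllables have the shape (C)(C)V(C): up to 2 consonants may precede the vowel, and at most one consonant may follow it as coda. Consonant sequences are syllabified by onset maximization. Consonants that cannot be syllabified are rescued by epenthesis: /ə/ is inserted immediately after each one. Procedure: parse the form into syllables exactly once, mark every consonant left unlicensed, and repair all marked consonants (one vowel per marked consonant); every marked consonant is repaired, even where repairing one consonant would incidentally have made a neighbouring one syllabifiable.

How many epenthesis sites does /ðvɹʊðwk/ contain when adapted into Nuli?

The unsyllabifiable consonants are /ð/, /w/, /k/; each receives one epenthetic vowel.

3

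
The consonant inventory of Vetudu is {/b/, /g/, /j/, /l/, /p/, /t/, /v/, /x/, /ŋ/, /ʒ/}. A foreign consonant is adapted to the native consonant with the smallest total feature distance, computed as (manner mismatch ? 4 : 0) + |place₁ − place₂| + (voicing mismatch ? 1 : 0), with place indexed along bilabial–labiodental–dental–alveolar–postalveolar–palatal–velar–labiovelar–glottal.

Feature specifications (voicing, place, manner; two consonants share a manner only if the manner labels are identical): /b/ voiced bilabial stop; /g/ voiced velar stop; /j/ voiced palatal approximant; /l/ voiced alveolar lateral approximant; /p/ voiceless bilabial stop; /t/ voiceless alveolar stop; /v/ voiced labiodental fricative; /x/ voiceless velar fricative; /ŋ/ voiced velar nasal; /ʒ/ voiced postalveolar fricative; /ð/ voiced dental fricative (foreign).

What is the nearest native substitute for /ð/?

/v/ is closest: same manner (fricative), place distance 1 (dental→labiodental), same voicing; total 1. Next closest is /ʒ/ at distance 2.

v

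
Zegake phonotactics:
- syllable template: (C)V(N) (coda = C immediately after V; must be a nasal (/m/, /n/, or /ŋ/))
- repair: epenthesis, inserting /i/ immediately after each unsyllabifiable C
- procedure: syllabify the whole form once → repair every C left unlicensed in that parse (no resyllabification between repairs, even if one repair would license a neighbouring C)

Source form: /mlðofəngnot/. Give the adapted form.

Syllabifying with onset maximization leaves /m/, /l/, /g/, /t/ stranded (only a nasal (/m/, /n/, or /ŋ/) is licensed in coda position; onsets are limited to one consonant).
Each unlicensed consonant becomes the onset of a new syllable: /m/ → /mi/, /l/ → /li/, /g/ → /gi/, /t/ → /ti/.

miliðofənginoti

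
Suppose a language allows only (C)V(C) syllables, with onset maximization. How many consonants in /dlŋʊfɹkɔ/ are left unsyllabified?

The consonants /d/, /l/, /ɹ/ cannot be parsed into a legal (C)V(C) syllable (at most one coda consonant is licensed; onsets are limited to one consonant).

3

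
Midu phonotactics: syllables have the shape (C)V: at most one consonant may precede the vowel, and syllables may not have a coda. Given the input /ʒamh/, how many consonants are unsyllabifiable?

Syllabifying with onset maximization leaves /m/, /h/ stranded (no codas are permitted; onsets are limited to one consonant).

2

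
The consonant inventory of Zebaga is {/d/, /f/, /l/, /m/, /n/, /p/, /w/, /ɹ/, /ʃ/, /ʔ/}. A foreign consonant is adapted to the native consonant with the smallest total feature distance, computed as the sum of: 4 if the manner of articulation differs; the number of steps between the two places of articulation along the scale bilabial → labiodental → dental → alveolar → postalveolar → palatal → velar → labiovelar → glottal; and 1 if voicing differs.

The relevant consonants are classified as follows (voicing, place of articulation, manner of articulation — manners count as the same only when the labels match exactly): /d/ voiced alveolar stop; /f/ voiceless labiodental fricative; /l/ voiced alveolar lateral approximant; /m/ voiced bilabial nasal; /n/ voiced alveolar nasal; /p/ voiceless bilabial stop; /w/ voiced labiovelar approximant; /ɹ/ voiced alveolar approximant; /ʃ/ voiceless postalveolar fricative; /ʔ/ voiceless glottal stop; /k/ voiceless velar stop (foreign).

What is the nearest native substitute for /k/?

ʔ

/ʔ/ is closest: same manner (stop), place distance 2 (velar→glottal), same voicing; total 2. Next closest is /d/ at distance 4.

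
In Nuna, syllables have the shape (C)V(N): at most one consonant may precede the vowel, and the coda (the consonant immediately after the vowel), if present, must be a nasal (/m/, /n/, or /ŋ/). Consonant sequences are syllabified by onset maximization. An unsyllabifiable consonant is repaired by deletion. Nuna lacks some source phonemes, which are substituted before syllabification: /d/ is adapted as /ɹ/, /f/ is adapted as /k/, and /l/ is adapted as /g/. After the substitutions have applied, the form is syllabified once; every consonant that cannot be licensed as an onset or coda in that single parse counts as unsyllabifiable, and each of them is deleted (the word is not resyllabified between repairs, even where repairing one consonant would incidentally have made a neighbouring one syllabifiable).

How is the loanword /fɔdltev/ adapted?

kɔte

Substitution: /f/ → /k/, /d/ → /ɹ/, /l/ → /g/, giving /kɔɹgtev/.
Syllabifying with onset maximization leaves /ɹ/, /g/, /v/ stranded (only a nasal (/m/, /n/, or /ŋ/) is licensed in coda position; onsets are limited to one consonant).
Deleting the stranded consonants removes /ɹ/, /g/, /v/.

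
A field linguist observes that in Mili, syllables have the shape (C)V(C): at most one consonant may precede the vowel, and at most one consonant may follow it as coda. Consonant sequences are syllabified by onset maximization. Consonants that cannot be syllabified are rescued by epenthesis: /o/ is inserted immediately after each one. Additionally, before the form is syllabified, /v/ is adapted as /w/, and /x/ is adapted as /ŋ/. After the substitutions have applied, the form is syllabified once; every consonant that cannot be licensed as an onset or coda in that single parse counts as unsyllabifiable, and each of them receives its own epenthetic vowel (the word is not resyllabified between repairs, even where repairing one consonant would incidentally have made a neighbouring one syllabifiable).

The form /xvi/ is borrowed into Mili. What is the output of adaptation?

ŋowi

Substitution: /x/ → /ŋ/, /v/ → /w/, giving /ŋwi/.
Under (C)V(C), the unsyllabifiable consonants are /ŋ/ (at most one coda consonant is licensed; onsets are limited to one consonant).
Each unlicensed consonant becomes the onset of a new syllable: /ŋ/ → /ŋo/.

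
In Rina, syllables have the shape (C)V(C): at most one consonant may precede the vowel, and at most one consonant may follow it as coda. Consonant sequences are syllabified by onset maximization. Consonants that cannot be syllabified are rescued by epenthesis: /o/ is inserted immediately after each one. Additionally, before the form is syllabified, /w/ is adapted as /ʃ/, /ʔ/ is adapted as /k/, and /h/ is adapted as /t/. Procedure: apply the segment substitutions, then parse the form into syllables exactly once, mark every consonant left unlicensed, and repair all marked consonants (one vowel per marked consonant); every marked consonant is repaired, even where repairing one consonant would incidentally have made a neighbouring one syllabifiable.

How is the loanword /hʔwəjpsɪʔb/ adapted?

tokoʃəjposɪkbo

Substitution: /h/ → /t/, /ʔ/ → /k/, /w/ → /ʃ/, giving /tkʃəjpsɪkb/.
The consonants /t/, /k/, /p/, /b/ cannot be parsed into a legal (C)V(C) syllable (at most one coda consonant is licensed; onsets are limited to one consonant).
Each unlicensed consonant becomes the onset of a new syllable: /t/ → /to/, /k/ → /ko/, /p/ → /po/, /b/ → /bo/.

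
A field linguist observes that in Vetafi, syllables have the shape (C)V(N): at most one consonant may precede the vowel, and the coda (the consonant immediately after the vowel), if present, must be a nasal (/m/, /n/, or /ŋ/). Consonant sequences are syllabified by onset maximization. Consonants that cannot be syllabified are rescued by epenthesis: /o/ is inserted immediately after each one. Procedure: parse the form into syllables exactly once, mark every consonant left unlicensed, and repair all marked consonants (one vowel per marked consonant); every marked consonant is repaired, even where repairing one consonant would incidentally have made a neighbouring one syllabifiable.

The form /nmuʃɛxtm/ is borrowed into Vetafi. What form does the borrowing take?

Syllabifying with onset maximization leaves /n/, /x/, /t/, /m/ stranded (only a nasal (/m/, /n/, or /ŋ/) is licensed in coda position; onsets are limited to one consonant).
Inserting the epenthetic vowel yields /n/ → /no/, /x/ → /xo/, /t/ → /to/, /m/ → /mo/.

nomuʃɛxotomo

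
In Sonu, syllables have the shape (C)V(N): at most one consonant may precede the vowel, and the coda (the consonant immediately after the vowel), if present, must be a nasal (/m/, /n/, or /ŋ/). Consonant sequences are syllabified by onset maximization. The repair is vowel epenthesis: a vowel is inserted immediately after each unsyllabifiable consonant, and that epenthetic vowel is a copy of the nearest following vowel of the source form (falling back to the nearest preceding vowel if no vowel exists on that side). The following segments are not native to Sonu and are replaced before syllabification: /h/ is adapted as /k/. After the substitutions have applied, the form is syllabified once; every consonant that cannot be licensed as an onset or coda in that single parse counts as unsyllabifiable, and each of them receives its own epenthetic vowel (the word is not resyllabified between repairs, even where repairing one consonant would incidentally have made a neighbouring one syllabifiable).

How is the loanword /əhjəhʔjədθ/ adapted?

əkəjəkəʔəjədəθə

Substitution: /h/ → /k/, giving /əkjəkʔjədθ/.
Syllabifying with onset maximization leaves /k/, /k/, /ʔ/, /d/, /θ/ stranded (only a nasal (/m/, /n/, or /ŋ/) is licensed in coda position; onsets are limited to one consonant).
Each unlicensed consonant becomes the onset of a new syllable: /k/ → /kə/, /k/ → /kə/, /ʔ/ → /ʔə/, /d/ → /də/, /θ/ → /θə/.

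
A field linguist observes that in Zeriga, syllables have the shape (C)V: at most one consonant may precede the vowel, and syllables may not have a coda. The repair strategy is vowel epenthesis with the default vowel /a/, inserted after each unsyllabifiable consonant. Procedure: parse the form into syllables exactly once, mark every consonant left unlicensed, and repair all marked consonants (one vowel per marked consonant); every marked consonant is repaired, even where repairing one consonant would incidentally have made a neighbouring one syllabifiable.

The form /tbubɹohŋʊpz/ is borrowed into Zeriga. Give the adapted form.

tabubaɹohaŋʊpaza

Syllabifying with onset maximization leaves /t/, /b/, /h/, /p/, /z/ stranded (no codas are permitted; onsets are limited to one consonant).
Each unlicensed consonant becomes the onset of a new syllable: /t/ → /ta/, /b/ → /ba/, /h/ → /ha/, /p/ → /pa/, /z/ → /za/.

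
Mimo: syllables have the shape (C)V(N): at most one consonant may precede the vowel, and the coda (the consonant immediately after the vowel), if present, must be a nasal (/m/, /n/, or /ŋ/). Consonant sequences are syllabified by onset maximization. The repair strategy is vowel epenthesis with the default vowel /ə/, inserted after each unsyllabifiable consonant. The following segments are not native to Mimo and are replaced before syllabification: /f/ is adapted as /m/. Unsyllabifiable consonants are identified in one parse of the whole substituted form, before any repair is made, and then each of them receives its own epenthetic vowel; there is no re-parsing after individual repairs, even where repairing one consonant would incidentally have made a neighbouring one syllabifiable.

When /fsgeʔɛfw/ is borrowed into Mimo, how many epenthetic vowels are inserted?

3

After substitution the input is /msgeʔɛmw/.
The unsyllabifiable consonants are /m/, /s/, /w/; each receives one epenthetic vowel.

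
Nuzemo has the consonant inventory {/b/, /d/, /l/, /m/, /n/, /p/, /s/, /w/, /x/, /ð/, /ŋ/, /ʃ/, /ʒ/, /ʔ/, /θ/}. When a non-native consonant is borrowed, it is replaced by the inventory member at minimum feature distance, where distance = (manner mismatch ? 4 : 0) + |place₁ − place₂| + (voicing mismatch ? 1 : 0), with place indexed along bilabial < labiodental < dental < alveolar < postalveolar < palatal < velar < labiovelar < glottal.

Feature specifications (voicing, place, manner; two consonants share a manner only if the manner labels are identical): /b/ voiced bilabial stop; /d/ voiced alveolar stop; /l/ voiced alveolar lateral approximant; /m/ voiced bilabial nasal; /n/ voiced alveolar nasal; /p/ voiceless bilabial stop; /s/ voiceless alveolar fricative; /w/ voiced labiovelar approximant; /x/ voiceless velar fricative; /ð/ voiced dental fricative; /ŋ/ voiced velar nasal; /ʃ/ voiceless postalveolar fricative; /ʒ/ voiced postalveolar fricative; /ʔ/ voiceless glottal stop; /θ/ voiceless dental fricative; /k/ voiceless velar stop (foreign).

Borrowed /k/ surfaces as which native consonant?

ʔ

/ʔ/ is closest: same manner (stop), place distance 2 (velar→glottal), same voicing; total 2. Next closest is /d/ at distance 4.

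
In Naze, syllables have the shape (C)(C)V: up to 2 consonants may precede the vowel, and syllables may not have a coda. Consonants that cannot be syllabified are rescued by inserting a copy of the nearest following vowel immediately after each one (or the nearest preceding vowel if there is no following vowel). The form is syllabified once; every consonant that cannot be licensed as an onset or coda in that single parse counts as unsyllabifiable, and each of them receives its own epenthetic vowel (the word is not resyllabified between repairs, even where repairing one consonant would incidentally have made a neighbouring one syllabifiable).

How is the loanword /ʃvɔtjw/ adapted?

Under (C)(C)V, the unsyllabifiable consonants are /t/, /j/, /w/ (no codas are permitted; onsets may contain at most 2 consonants).
Epenthesis after each stranded consonant: /t/ → /tɔ/, /j/ → /jɔ/, /w/ → /wɔ/.

ʃvɔtɔjɔwɔ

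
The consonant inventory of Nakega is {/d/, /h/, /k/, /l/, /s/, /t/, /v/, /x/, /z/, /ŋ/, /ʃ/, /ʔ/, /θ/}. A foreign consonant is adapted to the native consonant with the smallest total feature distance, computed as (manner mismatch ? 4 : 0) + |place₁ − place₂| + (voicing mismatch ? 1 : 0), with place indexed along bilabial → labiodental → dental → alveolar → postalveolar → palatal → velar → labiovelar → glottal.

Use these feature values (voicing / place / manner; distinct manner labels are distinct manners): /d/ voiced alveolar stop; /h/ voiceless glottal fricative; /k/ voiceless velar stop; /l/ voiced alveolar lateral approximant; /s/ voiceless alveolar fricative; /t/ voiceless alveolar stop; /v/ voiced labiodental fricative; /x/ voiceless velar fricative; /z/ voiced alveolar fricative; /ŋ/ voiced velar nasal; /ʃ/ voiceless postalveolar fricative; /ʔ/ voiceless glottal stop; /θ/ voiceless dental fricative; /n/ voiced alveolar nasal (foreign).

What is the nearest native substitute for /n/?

ŋ

/ŋ/ is closest: same manner (nasal), place distance 3 (alveolar→velar), same voicing; total 3. Next closest is /d/ at distance 4.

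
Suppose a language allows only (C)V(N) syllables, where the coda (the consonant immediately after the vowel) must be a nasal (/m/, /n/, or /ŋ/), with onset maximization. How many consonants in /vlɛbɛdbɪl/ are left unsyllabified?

Syllabifying with onset maximization leaves /v/, /d/, /l/ stranded (only a nasal (/m/, /n/, or /ŋ/) is licensed in coda position; onsets are limited to one consonant).

3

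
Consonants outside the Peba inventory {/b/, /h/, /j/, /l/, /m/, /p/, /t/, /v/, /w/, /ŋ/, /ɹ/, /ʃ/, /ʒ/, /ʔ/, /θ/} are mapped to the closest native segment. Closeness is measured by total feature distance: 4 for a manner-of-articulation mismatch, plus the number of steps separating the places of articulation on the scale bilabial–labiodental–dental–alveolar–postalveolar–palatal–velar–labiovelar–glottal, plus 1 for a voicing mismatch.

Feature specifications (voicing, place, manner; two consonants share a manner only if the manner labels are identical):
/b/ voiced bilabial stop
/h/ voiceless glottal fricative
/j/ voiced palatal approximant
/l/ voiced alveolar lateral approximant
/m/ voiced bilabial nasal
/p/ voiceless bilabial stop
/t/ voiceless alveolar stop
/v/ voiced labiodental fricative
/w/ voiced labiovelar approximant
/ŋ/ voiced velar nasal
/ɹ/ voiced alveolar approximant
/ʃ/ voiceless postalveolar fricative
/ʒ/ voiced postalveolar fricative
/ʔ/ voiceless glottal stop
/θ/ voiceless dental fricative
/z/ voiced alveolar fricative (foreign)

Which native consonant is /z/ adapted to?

/ʒ/ is closest: same manner (fricative), place distance 1 (alveolar→postalveolar), same voicing; total 1. Next closest is /v/ at distance 2.

ʒ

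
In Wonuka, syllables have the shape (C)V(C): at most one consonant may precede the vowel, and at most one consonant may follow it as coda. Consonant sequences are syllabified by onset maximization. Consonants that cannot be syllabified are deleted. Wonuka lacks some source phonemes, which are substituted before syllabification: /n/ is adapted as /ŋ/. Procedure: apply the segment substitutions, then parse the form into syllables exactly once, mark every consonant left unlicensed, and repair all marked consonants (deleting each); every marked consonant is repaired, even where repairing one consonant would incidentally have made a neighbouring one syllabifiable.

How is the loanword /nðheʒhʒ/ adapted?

heʒ

Substitution: /n/ → /ŋ/, giving /ŋðheʒhʒ/.
The consonants /ŋ/, /ð/, /h/, /ʒ/ cannot be parsed into a legal (C)V(C) syllable (at most one coda consonant is licensed; onsets are limited to one consonant).
Each unlicensed consonant is deleted: /ŋ/, /ð/, /h/, /ʒ/.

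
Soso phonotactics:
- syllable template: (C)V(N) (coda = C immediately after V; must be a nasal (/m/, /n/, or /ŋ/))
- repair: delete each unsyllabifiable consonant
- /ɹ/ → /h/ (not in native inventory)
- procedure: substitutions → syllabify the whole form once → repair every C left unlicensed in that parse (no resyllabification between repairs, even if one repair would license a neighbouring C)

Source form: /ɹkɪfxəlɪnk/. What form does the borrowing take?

Substitution: /ɹ/ → /h/, giving /hkɪfxəlɪnk/.
Syllabifying with onset maximization leaves /h/, /f/, /k/ stranded (only a nasal (/m/, /n/, or /ŋ/) is licensed in coda position; onsets are limited to one consonant).
Deleting the stranded consonants removes /h/, /f/, /k/.

kɪxəlɪn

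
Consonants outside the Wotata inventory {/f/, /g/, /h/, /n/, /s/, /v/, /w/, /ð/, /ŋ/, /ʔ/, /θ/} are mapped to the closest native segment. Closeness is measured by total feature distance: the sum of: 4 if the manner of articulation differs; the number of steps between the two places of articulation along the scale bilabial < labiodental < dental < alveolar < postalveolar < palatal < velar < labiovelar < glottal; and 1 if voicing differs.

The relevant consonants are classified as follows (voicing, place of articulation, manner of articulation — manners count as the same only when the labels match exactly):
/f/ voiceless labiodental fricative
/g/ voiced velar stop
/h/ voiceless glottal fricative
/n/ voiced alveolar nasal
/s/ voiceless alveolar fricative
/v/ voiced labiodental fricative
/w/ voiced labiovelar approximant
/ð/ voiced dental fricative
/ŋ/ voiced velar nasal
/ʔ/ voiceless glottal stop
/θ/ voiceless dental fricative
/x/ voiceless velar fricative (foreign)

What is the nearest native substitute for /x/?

/h/ is closest: same manner (fricative), place distance 2 (velar→glottal), same voicing; total 2. Next closest is /s/ at distance 3.

h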